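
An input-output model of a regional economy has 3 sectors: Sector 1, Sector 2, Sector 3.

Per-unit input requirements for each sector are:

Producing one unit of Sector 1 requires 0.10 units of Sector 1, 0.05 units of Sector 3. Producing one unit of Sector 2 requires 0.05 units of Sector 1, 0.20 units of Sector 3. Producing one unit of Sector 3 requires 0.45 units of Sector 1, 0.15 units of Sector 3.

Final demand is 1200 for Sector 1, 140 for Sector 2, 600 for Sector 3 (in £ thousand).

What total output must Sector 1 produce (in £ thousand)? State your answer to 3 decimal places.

x_1 = 1762.357

I − A =
  [   0.90    -0.05    -0.45]
  [   0.00     1.00     0.00]
  [  -0.05    -0.20     0.85]
Cofactors of I−A, C_ij = (−1)^(i+j)·(minor ij) (rows/columns in the sector order above):
  C_11 = (1.00)(0.85) − (0.00)(-0.20) = 0.8500
  C_12 = −[(0.00)(0.85) − (0.00)(-0.05)] = 0.0000
  C_13 = (0.00)(-0.20) − (1.00)(-0.05) = 0.0500
  C_21 = −[(-0.05)(0.85) − (-0.45)(-0.20)] = 0.1325
  C_22 = (0.90)(0.85) − (-0.45)(-0.05) = 0.7425
  C_23 = −[(0.90)(-0.20) − (-0.05)(-0.05)] = 0.1825
  C_31 = (-0.05)(0.00) − (-0.45)(1.00) = 0.4500
  C_32 = −[(0.90)(0.00) − (-0.45)(0.00)] = 0.0000
  C_33 = (0.90)(1.00) − (-0.05)(0.00) = 0.9000
det(I−A) = Σ_j (I−A)_1j·C_1j = (0.90)(0.8500) + (-0.05)(0.0000) + (-0.45)(0.0500) = 0.7425
adj(I−A) = Cᵀ =
  [ 0.8500   0.1325   0.4500]
  [ 0.0000   0.7425   0.0000]
  [ 0.0500   0.1825   0.9000]
(I − A)⁻¹ = adj(I−A) / det(I−A) ≈
  [   1.1448     0.1785     0.6061]
  [   0.0000     1.0000     0.0000]
  [   0.0673     0.2458     1.2121]
x = (I − A)⁻¹ d = adj(I−A)·d / det(I−A), with det(I−A) = 0.7425:
  x_1 = (0.8500·1200 + 0.1325·140 + 0.4500·600) / 0.7425 = 1308.55 / 0.7425 ≈ 1762.357
  x_2 = (0.0000·1200 + 0.7425·140 + 0.0000·600) / 0.7425 = 103.95 / 0.7425 = 140.000
  x_3 = (0.0500·1200 + 0.1825·140 + 0.9000·600) / 0.7425 = 625.55 / 0.7425 ≈ 842.492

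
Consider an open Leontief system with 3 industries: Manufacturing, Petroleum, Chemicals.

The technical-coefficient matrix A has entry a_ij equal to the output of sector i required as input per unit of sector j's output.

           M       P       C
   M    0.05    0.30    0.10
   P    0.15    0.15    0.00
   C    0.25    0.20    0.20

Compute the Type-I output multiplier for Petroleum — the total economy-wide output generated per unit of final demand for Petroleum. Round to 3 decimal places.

I − A =
  [   0.95    -0.30    -0.10]
  [  -0.15     0.85     0.00]
  [  -0.25    -0.20     0.80]
Cofactors of I−A, C_ij = (−1)^(i+j)·(minor ij) (rows/columns in the sector order above):
  C_11 = (0.85)(0.80) − (0.00)(-0.20) = 0.6800
  C_12 = −[(-0.15)(0.80) − (0.00)(-0.25)] = 0.1200
  C_13 = (-0.15)(-0.20) − (0.85)(-0.25) = 0.2425
  C_21 = −[(-0.30)(0.80) − (-0.10)(-0.20)] = 0.2600
  C_22 = (0.95)(0.80) − (-0.10)(-0.25) = 0.7350
  C_23 = −[(0.95)(-0.20) − (-0.30)(-0.25)] = 0.2650
  C_31 = (-0.30)(0.00) − (-0.10)(0.85) = 0.0850
  C_32 = −[(0.95)(0.00) − (-0.10)(-0.15)] = 0.0150
  C_33 = (0.95)(0.85) − (-0.30)(-0.15) = 0.7625
det(I−A) = Σ_j (I−A)_1j·C_1j = (0.95)(0.6800) + (-0.30)(0.1200) + (-0.10)(0.2425) = 0.58575
adj(I−A) = Cᵀ =
  [ 0.6800   0.2600   0.0850]
  [ 0.1200   0.7350   0.0150]
  [ 0.2425   0.2650   0.7625]
(I − A)⁻¹ = adj(I−A) / det(I−A) ≈
  [   1.1609     0.4439     0.1451]
  [   0.2049     1.2548     0.0256]
  [   0.4140     0.4524     1.3017]
The output multiplier for sector j is the column-j sum of the Leontief inverse (I − A)⁻¹ = adj(I−A) / det(I−A).
Column P of adj(I−A): (0.2600, 0.7350, 0.2650); det(I−A) = 0.58575.
m_P = (0.2600 + 0.7350 + 0.2650) / 0.58575 = 1.26 / 0.58575 ≈ 2.151.

m_P = 2.151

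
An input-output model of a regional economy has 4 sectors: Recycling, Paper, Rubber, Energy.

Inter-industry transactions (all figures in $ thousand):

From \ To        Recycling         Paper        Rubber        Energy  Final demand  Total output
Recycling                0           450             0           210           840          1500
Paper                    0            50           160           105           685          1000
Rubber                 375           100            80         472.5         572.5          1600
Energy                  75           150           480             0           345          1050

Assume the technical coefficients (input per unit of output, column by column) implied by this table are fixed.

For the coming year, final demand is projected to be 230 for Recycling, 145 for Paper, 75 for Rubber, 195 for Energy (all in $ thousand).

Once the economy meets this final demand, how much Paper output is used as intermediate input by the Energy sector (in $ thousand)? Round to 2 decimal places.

z_24 = 36.51

Technical coefficients a_ij = z_ij / X_j:
  a_11 = 0/1500 = 0.00, a_21 = 0/1500 = 0.00, a_31 = 375/1500 = 0.25, a_41 = 75/1500 = 0.05
  a_12 = 450/1000 = 0.45, a_22 = 50/1000 = 0.05, a_32 = 100/1000 = 0.10, a_42 = 150/1000 = 0.15
  a_13 = 0/1600 = 0.00, a_23 = 160/1600 = 0.10, a_33 = 80/1600 = 0.05, a_43 = 480/1600 = 0.30
  a_14 = 210/1050 = 0.20, a_24 = 105/1050 = 0.10, a_34 = 472.5/1050 = 0.45, a_44 = 0/1050 = 0.00
I − A =
  [   1.00    -0.45     0.00    -0.20]
  [   0.00     0.95    -0.10    -0.10]
  [  -0.25    -0.10     0.95    -0.45]
  [  -0.05    -0.15    -0.30     1.00]
Compute the cofactors C_ij = (−1)^(i+j)·(3×3 minor ij) of I−A; the adjugate is their transpose:
adj(I−A) = Cᵀ =
  [ 0.740250   0.401250   0.118500   0.241500]
  [ 0.039500   0.790500   0.129000   0.145000]
  [ 0.255625   0.296625   0.923250   0.496250]
  [ 0.119625   0.227625   0.302250   0.881250]
det(I−A) = Σ_j (I−A)_1j·C_1j = (1.00)(0.740250) + (-0.45)(0.039500) + (0.00)(0.255625) + (-0.20)(0.119625) = 0.69855
(I − A)⁻¹ = adj(I−A) / det(I−A) ≈
  [   1.0597     0.5744     0.1696     0.3457]
  [   0.0565     1.1316     0.1847     0.2076]
  [   0.3659     0.4246     1.3217     0.7104]
  [   0.1712     0.3259     0.4327     1.2615]
First solve x = (I − A)⁻¹ d = adj(I−A)·d / det(I−A); in particular x_4 = (0.119625·230 + 0.227625·145 + 0.302250·75 + 0.881250·195) / 0.69855 = 255.031875 / 0.69855 ≈ 365.0875.
Intermediate flow from 2 to 4: z_24 = a_24 · x_4 = 0.10 × 255.031875 / 0.69855 = 25.5031875 / 0.69855 ≈ 36.51.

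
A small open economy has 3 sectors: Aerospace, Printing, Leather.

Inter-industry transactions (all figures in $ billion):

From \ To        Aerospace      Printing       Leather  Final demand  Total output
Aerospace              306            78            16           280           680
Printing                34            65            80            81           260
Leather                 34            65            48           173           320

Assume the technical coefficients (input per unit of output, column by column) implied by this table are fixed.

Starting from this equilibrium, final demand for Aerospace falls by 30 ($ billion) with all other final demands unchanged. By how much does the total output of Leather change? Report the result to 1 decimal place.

Technical coefficients a_ij = z_ij / X_j:
  a_11 = 306/680 = 0.45, a_21 = 34/680 = 0.05, a_31 = 34/680 = 0.05
  a_12 = 78/260 = 0.30, a_22 = 65/260 = 0.25, a_32 = 65/260 = 0.25
  a_13 = 16/320 = 0.05, a_23 = 80/320 = 0.25, a_33 = 48/320 = 0.15
I − A =
  [   0.55    -0.30    -0.05]
  [  -0.05     0.75    -0.25]
  [  -0.05    -0.25     0.85]
Cofactors of I−A, C_ij = (−1)^(i+j)·(minor ij) (rows/columns in the sector order above):
  C_11 = (0.75)(0.85) − (-0.25)(-0.25) = 0.5750
  C_12 = −[(-0.05)(0.85) − (-0.25)(-0.05)] = 0.0550
  C_13 = (-0.05)(-0.25) − (0.75)(-0.05) = 0.0500
  C_21 = −[(-0.30)(0.85) − (-0.05)(-0.25)] = 0.2675
  C_22 = (0.55)(0.85) − (-0.05)(-0.05) = 0.4650
  C_23 = −[(0.55)(-0.25) − (-0.30)(-0.05)] = 0.1525
  C_31 = (-0.30)(-0.25) − (-0.05)(0.75) = 0.1125
  C_32 = −[(0.55)(-0.25) − (-0.05)(-0.05)] = 0.1400
  C_33 = (0.55)(0.75) − (-0.30)(-0.05) = 0.3975
det(I−A) = Σ_j (I−A)_1j·C_1j = (0.55)(0.5750) + (-0.30)(0.0550) + (-0.05)(0.0500) = 0.29725
adj(I−A) = Cᵀ =
  [ 0.5750   0.2675   0.1125]
  [ 0.0550   0.4650   0.1400]
  [ 0.0500   0.1525   0.3975]
(I − A)⁻¹ = adj(I−A) / det(I−A) ≈
  [   1.9344     0.8999     0.3785]
  [   0.1850     1.5643     0.4710]
  [   0.1682     0.5130     1.3373]
Δx = (I − A)⁻¹ Δd with Δd having -30 in the Aerospace component and 0 elsewhere.
So Δx_3 = L_31 · (-30), where L_31 = adj(I−A)_31 / det(I−A) = 0.0500 / 0.29725.
Δx_3 = 0.0500 × (-30) / 0.29725 = -1.50 / 0.29725 ≈ -5.0.

Δx_3 = -5.0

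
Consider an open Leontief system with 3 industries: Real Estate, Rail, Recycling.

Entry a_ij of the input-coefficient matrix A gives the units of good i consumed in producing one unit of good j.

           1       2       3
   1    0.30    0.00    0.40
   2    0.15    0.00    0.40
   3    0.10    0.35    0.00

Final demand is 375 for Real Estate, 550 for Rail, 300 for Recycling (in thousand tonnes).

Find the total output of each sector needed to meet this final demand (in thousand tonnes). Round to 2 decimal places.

x_1 = 960.26, x_2 = 991.22, x_3 = 742.95

I − A =
  [   0.70     0.00    -0.40]
  [  -0.15     1.00    -0.40]
  [  -0.10    -0.35     1.00]
Cofactors of I−A, C_ij = (−1)^(i+j)·(minor ij) (rows/columns in the sector order above):
  C_11 = (1.00)(1.00) − (-0.40)(-0.35) = 0.8600
  C_12 = −[(-0.15)(1.00) − (-0.40)(-0.10)] = 0.1900
  C_13 = (-0.15)(-0.35) − (1.00)(-0.10) = 0.1525
  C_21 = −[(0.00)(1.00) − (-0.40)(-0.35)] = 0.1400
  C_22 = (0.70)(1.00) − (-0.40)(-0.10) = 0.6600
  C_23 = −[(0.70)(-0.35) − (0.00)(-0.10)] = 0.2450
  C_31 = (0.00)(-0.40) − (-0.40)(1.00) = 0.4000
  C_32 = −[(0.70)(-0.40) − (-0.40)(-0.15)] = 0.3400
  C_33 = (0.70)(1.00) − (0.00)(-0.15) = 0.7000
det(I−A) = Σ_j (I−A)_1j·C_1j = (0.70)(0.8600) + (0.00)(0.1900) + (-0.40)(0.1525) = 0.5410
adj(I−A) = Cᵀ =
  [ 0.8600   0.1400   0.4000]
  [ 0.1900   0.6600   0.3400]
  [ 0.1525   0.2450   0.7000]
(I − A)⁻¹ = adj(I−A) / det(I−A) ≈
  [   1.5896     0.2588     0.7394]
  [   0.3512     1.2200     0.6285]
  [   0.2819     0.4529     1.2939]
x = (I − A)⁻¹ d = adj(I−A)·d / det(I−A), with det(I−A) = 0.5410:
  x_1 = (0.8600·375 + 0.1400·550 + 0.4000·300) / 0.5410 = 519.50 / 0.5410 ≈ 960.26
  x_2 = (0.1900·375 + 0.6600·550 + 0.3400·300) / 0.5410 = 536.25 / 0.5410 ≈ 991.22
  x_3 = (0.1525·375 + 0.2450·550 + 0.7000·300) / 0.5410 = 401.9375 / 0.5410 ≈ 742.95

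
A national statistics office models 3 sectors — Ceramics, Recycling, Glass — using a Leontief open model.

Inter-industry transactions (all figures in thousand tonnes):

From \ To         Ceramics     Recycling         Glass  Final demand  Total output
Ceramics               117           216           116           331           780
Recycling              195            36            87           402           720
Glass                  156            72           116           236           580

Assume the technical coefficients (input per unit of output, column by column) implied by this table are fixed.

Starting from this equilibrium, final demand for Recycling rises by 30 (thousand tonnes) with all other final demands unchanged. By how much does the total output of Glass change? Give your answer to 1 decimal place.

Technical coefficients a_ij = z_ij / X_j:
  a_11 = 117/780 = 0.15, a_21 = 195/780 = 0.25, a_31 = 156/780 = 0.20
  a_12 = 216/720 = 0.30, a_22 = 36/720 = 0.05, a_32 = 72/720 = 0.10
  a_13 = 116/580 = 0.20, a_23 = 87/580 = 0.15, a_33 = 116/580 = 0.20
I − A =
  [   0.85    -0.30    -0.20]
  [  -0.25     0.95    -0.15]
  [  -0.20    -0.10     0.80]
Cofactors of I−A, C_ij = (−1)^(i+j)·(minor ij) (rows/columns in the sector order above):
  C_11 = (0.95)(0.80) − (-0.15)(-0.10) = 0.7450
  C_12 = −[(-0.25)(0.80) − (-0.15)(-0.20)] = 0.2300
  C_13 = (-0.25)(-0.10) − (0.95)(-0.20) = 0.2150
  C_21 = −[(-0.30)(0.80) − (-0.20)(-0.10)] = 0.2600
  C_22 = (0.85)(0.80) − (-0.20)(-0.20) = 0.6400
  C_23 = −[(0.85)(-0.10) − (-0.30)(-0.20)] = 0.1450
  C_31 = (-0.30)(-0.15) − (-0.20)(0.95) = 0.2350
  C_32 = −[(0.85)(-0.15) − (-0.20)(-0.25)] = 0.1775
  C_33 = (0.85)(0.95) − (-0.30)(-0.25) = 0.7325
det(I−A) = Σ_j (I−A)_1j·C_1j = (0.85)(0.7450) + (-0.30)(0.2300) + (-0.20)(0.2150) = 0.52125
adj(I−A) = Cᵀ =
  [ 0.7450   0.2600   0.2350]
  [ 0.2300   0.6400   0.1775]
  [ 0.2150   0.1450   0.7325]
(I − A)⁻¹ = adj(I−A) / det(I−A) ≈
  [   1.4293     0.4988     0.4508]
  [   0.4412     1.2278     0.3405]
  [   0.4125     0.2782     1.4053]
Δx = (I − A)⁻¹ Δd with Δd having +30 in the Recycling component and 0 elsewhere.
So Δx_3 = L_32 · (+30), where L_32 = adj(I−A)_32 / det(I−A) = 0.1450 / 0.52125.
Δx_3 = 0.1450 × (+30) / 0.52125 = 4.35 / 0.52125 ≈ 8.3.

Δx_3 = 8.3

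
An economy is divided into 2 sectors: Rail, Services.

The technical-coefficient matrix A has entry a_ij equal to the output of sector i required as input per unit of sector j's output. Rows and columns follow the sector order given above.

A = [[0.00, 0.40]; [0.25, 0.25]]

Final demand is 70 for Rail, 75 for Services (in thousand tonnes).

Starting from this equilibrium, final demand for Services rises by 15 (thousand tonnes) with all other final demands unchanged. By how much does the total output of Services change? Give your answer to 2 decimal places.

I − A =
  [   1.00    -0.40]
  [  -0.25     0.75]
det(I−A) = (1.00)(0.75) − (-0.40)(-0.25) = 0.6500
adj(I−A) = [[0.75, 0.40], [0.25, 1.00]]
(I − A)⁻¹ = adj(I−A) / det(I−A) ≈
  [   1.1538     0.6154]
  [   0.3846     1.5385]
Δx = (I − A)⁻¹ Δd with Δd having +15 in the Services component and 0 elsewhere.
So Δx_S = L_SS · (+15), where L_SS = adj(I−A)_SS / det(I−A) = 1.00 / 0.6500.
Δx_S = 1.00 × (+15) / 0.6500 = 15.00 / 0.6500 ≈ 23.08.

Δx_S = 23.08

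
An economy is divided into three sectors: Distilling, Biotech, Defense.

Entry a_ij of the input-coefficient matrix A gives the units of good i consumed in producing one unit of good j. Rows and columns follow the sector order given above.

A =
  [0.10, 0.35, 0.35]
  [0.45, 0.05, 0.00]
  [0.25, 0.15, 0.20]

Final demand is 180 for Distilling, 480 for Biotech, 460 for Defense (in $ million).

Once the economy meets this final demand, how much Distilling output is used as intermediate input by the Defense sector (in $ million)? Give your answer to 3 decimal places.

I − A =
  [   0.90    -0.35    -0.35]
  [  -0.45     0.95     0.00]
  [  -0.25    -0.15     0.80]
Cofactors of I−A, C_ij = (−1)^(i+j)·(minor ij) (rows/columns in the sector order above):
  C_11 = (0.95)(0.80) − (0.00)(-0.15) = 0.7600
  C_12 = −[(-0.45)(0.80) − (0.00)(-0.25)] = 0.3600
  C_13 = (-0.45)(-0.15) − (0.95)(-0.25) = 0.3050
  C_21 = −[(-0.35)(0.80) − (-0.35)(-0.15)] = 0.3325
  C_22 = (0.90)(0.80) − (-0.35)(-0.25) = 0.6325
  C_23 = −[(0.90)(-0.15) − (-0.35)(-0.25)] = 0.2225
  C_31 = (-0.35)(0.00) − (-0.35)(0.95) = 0.3325
  C_32 = −[(0.90)(0.00) − (-0.35)(-0.45)] = 0.1575
  C_33 = (0.90)(0.95) − (-0.35)(-0.45) = 0.6975
det(I−A) = Σ_j (I−A)_1j·C_1j = (0.90)(0.7600) + (-0.35)(0.3600) + (-0.35)(0.3050) = 0.45125
adj(I−A) = Cᵀ =
  [ 0.7600   0.3325   0.3325]
  [ 0.3600   0.6325   0.1575]
  [ 0.3050   0.2225   0.6975]
(I − A)⁻¹ = adj(I−A) / det(I−A) ≈
  [   1.6842     0.7368     0.7368]
  [   0.7978     1.4017     0.3490]
  [   0.6759     0.4931     1.5457]
First solve x = (I − A)⁻¹ d = adj(I−A)·d / det(I−A); in particular x_3 = (0.3050·180 + 0.2225·480 + 0.6975·460) / 0.45125 = 482.55 / 0.45125 ≈ 1069.36288.
Intermediate flow from 1 to 3: z_13 = a_13 · x_3 = 0.35 × 482.55 / 0.45125 = 168.8925 / 0.45125 ≈ 374.277.

z_13 = 374.277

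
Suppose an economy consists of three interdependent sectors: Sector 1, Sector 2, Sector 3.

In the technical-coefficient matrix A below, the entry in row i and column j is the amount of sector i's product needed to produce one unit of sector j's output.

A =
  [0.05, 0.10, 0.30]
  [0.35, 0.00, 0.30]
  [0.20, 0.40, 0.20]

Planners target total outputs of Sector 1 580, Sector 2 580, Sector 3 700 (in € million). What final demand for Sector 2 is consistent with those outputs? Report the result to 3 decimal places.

d_2 = 167.000

I − A =
  [   0.95    -0.10    -0.30]
  [  -0.35     1.00    -0.30]
  [  -0.20    -0.40     0.80]
d = (I − A) x:
  d_1 = (+0.95)·580 + (-0.10)·580 + (-0.30)·700 = 283.000
  d_2 = (-0.35)·580 + (+1.00)·580 + (-0.30)·700 = 167.000
  d_3 = (-0.20)·580 + (-0.40)·580 + (+0.80)·700 = 212.000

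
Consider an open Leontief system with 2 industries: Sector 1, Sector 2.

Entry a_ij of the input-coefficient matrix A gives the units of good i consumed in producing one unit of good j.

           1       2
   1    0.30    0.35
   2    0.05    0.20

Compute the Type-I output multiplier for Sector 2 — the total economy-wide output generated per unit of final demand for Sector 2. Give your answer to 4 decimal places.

I − A =
  [   0.70    -0.35]
  [  -0.05     0.80]
det(I−A) = (0.70)(0.80) − (-0.35)(-0.05) = 0.5425
adj(I−A) = [[0.80, 0.35], [0.05, 0.70]]
(I − A)⁻¹ = adj(I−A) / det(I−A) ≈
  [   1.47465     0.64516]
  [   0.09217     1.29032]
The output multiplier for sector j is the column-j sum of the Leontief inverse (I − A)⁻¹ = adj(I−A) / det(I−A).
Column 2 of adj(I−A): (0.35, 0.70); det(I−A) = 0.5425.
m_2 = (0.35 + 0.70) / 0.5425 = 1.05 / 0.5425 ≈ 1.9355.

m_2 = 1.9355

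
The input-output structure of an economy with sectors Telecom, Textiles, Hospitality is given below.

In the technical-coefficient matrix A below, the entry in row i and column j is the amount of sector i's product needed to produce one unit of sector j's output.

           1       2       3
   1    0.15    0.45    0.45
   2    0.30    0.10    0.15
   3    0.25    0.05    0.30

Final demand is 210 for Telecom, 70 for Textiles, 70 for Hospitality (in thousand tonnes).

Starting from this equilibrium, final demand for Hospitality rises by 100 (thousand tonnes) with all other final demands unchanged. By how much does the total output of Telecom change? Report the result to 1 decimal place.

Δx_1 = 152.5

I − A =
  [   0.85    -0.45    -0.45]
  [  -0.30     0.90    -0.15]
  [  -0.25    -0.05     0.70]
Cofactors of I−A, C_ij = (−1)^(i+j)·(minor ij) (rows/columns in the sector order above):
  C_11 = (0.90)(0.70) − (-0.15)(-0.05) = 0.6225
  C_12 = −[(-0.30)(0.70) − (-0.15)(-0.25)] = 0.2475
  C_13 = (-0.30)(-0.05) − (0.90)(-0.25) = 0.2400
  C_21 = −[(-0.45)(0.70) − (-0.45)(-0.05)] = 0.3375
  C_22 = (0.85)(0.70) − (-0.45)(-0.25) = 0.4825
  C_23 = −[(0.85)(-0.05) − (-0.45)(-0.25)] = 0.1550
  C_31 = (-0.45)(-0.15) − (-0.45)(0.90) = 0.4725
  C_32 = −[(0.85)(-0.15) − (-0.45)(-0.30)] = 0.2625
  C_33 = (0.85)(0.90) − (-0.45)(-0.30) = 0.6300
det(I−A) = Σ_j (I−A)_1j·C_1j = (0.85)(0.6225) + (-0.45)(0.2475) + (-0.45)(0.2400) = 0.30975
adj(I−A) = Cᵀ =
  [ 0.6225   0.3375   0.4725]
  [ 0.2475   0.4825   0.2625]
  [ 0.2400   0.1550   0.6300]
(I − A)⁻¹ = adj(I−A) / det(I−A) ≈
  [   2.0097     1.0896     1.5254]
  [   0.7990     1.5577     0.8475]
  [   0.7748     0.5004     2.0339]
Δx = (I − A)⁻¹ Δd with Δd having +100 in the Hospitality component and 0 elsewhere.
So Δx_1 = L_13 · (+100), where L_13 = adj(I−A)_13 / det(I−A) = 0.4725 / 0.30975.
Δx_1 = 0.4725 × (+100) / 0.30975 = 47.25 / 0.30975 ≈ 152.5.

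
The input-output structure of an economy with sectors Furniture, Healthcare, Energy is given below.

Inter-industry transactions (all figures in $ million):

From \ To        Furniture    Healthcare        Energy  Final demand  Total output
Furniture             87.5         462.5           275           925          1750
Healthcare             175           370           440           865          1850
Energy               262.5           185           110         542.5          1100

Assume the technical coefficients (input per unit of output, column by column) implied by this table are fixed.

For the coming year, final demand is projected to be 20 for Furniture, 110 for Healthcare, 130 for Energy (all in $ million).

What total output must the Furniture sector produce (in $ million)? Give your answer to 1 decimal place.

Technical coefficients a_ij = z_ij / X_j:
  a_FF = 87.5/1750 = 0.05, a_HF = 175/1750 = 0.10, a_EF = 262.5/1750 = 0.15
  a_FH = 462.5/1850 = 0.25, a_HH = 370/1850 = 0.20, a_EH = 185/1850 = 0.10
  a_FE = 275/1100 = 0.25, a_HE = 440/1100 = 0.40, a_EE = 110/1100 = 0.10
I − A =
  [   0.95    -0.25    -0.25]
  [  -0.10     0.80    -0.40]
  [  -0.15    -0.10     0.90]
Cofactors of I−A, C_ij = (−1)^(i+j)·(minor ij) (rows/columns in the sector order above):
  C_11 = (0.80)(0.90) − (-0.40)(-0.10) = 0.6800
  C_12 = −[(-0.10)(0.90) − (-0.40)(-0.15)] = 0.1500
  C_13 = (-0.10)(-0.10) − (0.80)(-0.15) = 0.1300
  C_21 = −[(-0.25)(0.90) − (-0.25)(-0.10)] = 0.2500
  C_22 = (0.95)(0.90) − (-0.25)(-0.15) = 0.8175
  C_23 = −[(0.95)(-0.10) − (-0.25)(-0.15)] = 0.1325
  C_31 = (-0.25)(-0.40) − (-0.25)(0.80) = 0.3000
  C_32 = −[(0.95)(-0.40) − (-0.25)(-0.10)] = 0.4050
  C_33 = (0.95)(0.80) − (-0.25)(-0.10) = 0.7350
det(I−A) = Σ_j (I−A)_1j·C_1j = (0.95)(0.6800) + (-0.25)(0.1500) + (-0.25)(0.1300) = 0.5760
adj(I−A) = Cᵀ =
  [ 0.6800   0.2500   0.3000]
  [ 0.1500   0.8175   0.4050]
  [ 0.1300   0.1325   0.7350]
(I − A)⁻¹ = adj(I−A) / det(I−A) ≈
  [   1.1806     0.4340     0.5208]
  [   0.2604     1.4193     0.7031]
  [   0.2257     0.2300     1.2760]
x = (I − A)⁻¹ d = adj(I−A)·d / det(I−A), with det(I−A) = 0.5760:
  x_F = (0.6800·20 + 0.2500·110 + 0.3000·130) / 0.5760 = 80.10 / 0.5760 ≈ 139.1
  x_H = (0.1500·20 + 0.8175·110 + 0.4050·130) / 0.5760 = 145.575 / 0.5760 ≈ 252.7
  x_E = (0.1300·20 + 0.1325·110 + 0.7350·130) / 0.5760 = 112.725 / 0.5760 ≈ 195.7

x_F = 139.1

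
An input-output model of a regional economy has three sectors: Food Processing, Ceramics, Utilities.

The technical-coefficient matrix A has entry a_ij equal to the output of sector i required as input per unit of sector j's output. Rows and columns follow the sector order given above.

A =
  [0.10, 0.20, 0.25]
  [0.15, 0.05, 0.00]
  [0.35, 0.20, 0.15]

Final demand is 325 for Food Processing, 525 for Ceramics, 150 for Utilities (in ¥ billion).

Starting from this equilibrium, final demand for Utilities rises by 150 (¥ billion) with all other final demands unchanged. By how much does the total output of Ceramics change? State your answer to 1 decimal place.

I − A =
  [   0.90    -0.20    -0.25]
  [  -0.15     0.95     0.00]
  [  -0.35    -0.20     0.85]
Cofactors of I−A, C_ij = (−1)^(i+j)·(minor ij) (rows/columns in the sector order above):
  C_11 = (0.95)(0.85) − (0.00)(-0.20) = 0.8075
  C_12 = −[(-0.15)(0.85) − (0.00)(-0.35)] = 0.1275
  C_13 = (-0.15)(-0.20) − (0.95)(-0.35) = 0.3625
  C_21 = −[(-0.20)(0.85) − (-0.25)(-0.20)] = 0.2200
  C_22 = (0.90)(0.85) − (-0.25)(-0.35) = 0.6775
  C_23 = −[(0.90)(-0.20) − (-0.20)(-0.35)] = 0.2500
  C_31 = (-0.20)(0.00) − (-0.25)(0.95) = 0.2375
  C_32 = −[(0.90)(0.00) − (-0.25)(-0.15)] = 0.0375
  C_33 = (0.90)(0.95) − (-0.20)(-0.15) = 0.8250
det(I−A) = Σ_j (I−A)_1j·C_1j = (0.90)(0.8075) + (-0.20)(0.1275) + (-0.25)(0.3625) = 0.610625
adj(I−A) = Cᵀ =
  [ 0.8075   0.2200   0.2375]
  [ 0.1275   0.6775   0.0375]
  [ 0.3625   0.2500   0.8250]
(I − A)⁻¹ = adj(I−A) / det(I−A) ≈
  [   1.3224     0.3603     0.3889]
  [   0.2088     1.1095     0.0614]
  [   0.5937     0.4094     1.3511]
Δx = (I − A)⁻¹ Δd with Δd having +150 in the Utilities component and 0 elsewhere.
So Δx_2 = L_23 · (+150), where L_23 = adj(I−A)_23 / det(I−A) = 0.0375 / 0.610625.
Δx_2 = 0.0375 × (+150) / 0.610625 = 5.625 / 0.610625 ≈ 9.2.

Δx_2 = 9.2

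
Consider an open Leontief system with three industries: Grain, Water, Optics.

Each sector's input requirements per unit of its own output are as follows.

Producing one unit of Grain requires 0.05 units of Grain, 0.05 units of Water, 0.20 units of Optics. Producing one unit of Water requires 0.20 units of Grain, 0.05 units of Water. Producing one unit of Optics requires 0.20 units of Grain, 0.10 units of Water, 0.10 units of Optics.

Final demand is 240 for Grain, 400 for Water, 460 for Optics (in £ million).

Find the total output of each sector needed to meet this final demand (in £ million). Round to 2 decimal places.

x_G = 491.03, x_W = 512.18, x_O = 620.23

I − A =
  [   0.95    -0.20    -0.20]
  [  -0.05     0.95    -0.10]
  [  -0.20     0.00     0.90]
Cofactors of I−A, C_ij = (−1)^(i+j)·(minor ij) (rows/columns in the sector order above):
  C_11 = (0.95)(0.90) − (-0.10)(0.00) = 0.8550
  C_12 = −[(-0.05)(0.90) − (-0.10)(-0.20)] = 0.0650
  C_13 = (-0.05)(0.00) − (0.95)(-0.20) = 0.1900
  C_21 = −[(-0.20)(0.90) − (-0.20)(0.00)] = 0.1800
  C_22 = (0.95)(0.90) − (-0.20)(-0.20) = 0.8150
  C_23 = −[(0.95)(0.00) − (-0.20)(-0.20)] = 0.0400
  C_31 = (-0.20)(-0.10) − (-0.20)(0.95) = 0.2100
  C_32 = −[(0.95)(-0.10) − (-0.20)(-0.05)] = 0.1050
  C_33 = (0.95)(0.95) − (-0.20)(-0.05) = 0.8925
det(I−A) = Σ_j (I−A)_1j·C_1j = (0.95)(0.8550) + (-0.20)(0.0650) + (-0.20)(0.1900) = 0.76125
adj(I−A) = Cᵀ =
  [ 0.8550   0.1800   0.2100]
  [ 0.0650   0.8150   0.1050]
  [ 0.1900   0.0400   0.8925]
(I − A)⁻¹ = adj(I−A) / det(I−A) ≈
  [   1.1232     0.2365     0.2759]
  [   0.0854     1.0706     0.1379]
  [   0.2496     0.0525     1.1724]
x = (I − A)⁻¹ d = adj(I−A)·d / det(I−A), with det(I−A) = 0.76125:
  x_G = (0.8550·240 + 0.1800·400 + 0.2100·460) / 0.76125 = 373.80 / 0.76125 ≈ 491.03
  x_W = (0.0650·240 + 0.8150·400 + 0.1050·460) / 0.76125 = 389.90 / 0.76125 ≈ 512.18
  x_O = (0.1900·240 + 0.0400·400 + 0.8925·460) / 0.76125 = 472.15 / 0.76125 ≈ 620.23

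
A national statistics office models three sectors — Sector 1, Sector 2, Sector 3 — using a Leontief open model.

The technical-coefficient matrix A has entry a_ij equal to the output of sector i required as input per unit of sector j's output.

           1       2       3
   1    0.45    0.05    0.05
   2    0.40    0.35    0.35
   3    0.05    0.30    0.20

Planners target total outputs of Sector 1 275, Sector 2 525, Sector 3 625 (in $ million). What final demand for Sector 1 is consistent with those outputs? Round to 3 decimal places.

d_1 = 93.750

I − A =
  [   0.55    -0.05    -0.05]
  [  -0.40     0.65    -0.35]
  [  -0.05    -0.30     0.80]
d = (I − A) x:
  d_1 = (+0.55)·275 + (-0.05)·525 + (-0.05)·625 = 93.750
  d_2 = (-0.40)·275 + (+0.65)·525 + (-0.35)·625 = 12.500
  d_3 = (-0.05)·275 + (-0.30)·525 + (+0.80)·625 = 328.750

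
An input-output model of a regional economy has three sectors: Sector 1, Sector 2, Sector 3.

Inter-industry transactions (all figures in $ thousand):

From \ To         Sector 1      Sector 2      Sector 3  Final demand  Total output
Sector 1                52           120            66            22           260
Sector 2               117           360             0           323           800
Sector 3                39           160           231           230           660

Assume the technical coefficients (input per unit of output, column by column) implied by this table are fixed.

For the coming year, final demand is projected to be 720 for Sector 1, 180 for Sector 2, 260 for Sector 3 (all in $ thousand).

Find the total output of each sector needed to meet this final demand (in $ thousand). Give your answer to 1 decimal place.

Technical coefficients a_ij = z_ij / X_j:
  a_11 = 52/260 = 0.20, a_21 = 117/260 = 0.45, a_31 = 39/260 = 0.15
  a_12 = 120/800 = 0.15, a_22 = 360/800 = 0.45, a_32 = 160/800 = 0.20
  a_13 = 66/660 = 0.10, a_23 = 0/660 = 0.00, a_33 = 231/660 = 0.35
I − A =
  [   0.80    -0.15    -0.10]
  [  -0.45     0.55     0.00]
  [  -0.15    -0.20     0.65]
Cofactors of I−A, C_ij = (−1)^(i+j)·(minor ij) (rows/columns in the sector order above):
  C_11 = (0.55)(0.65) − (0.00)(-0.20) = 0.3575
  C_12 = −[(-0.45)(0.65) − (0.00)(-0.15)] = 0.2925
  C_13 = (-0.45)(-0.20) − (0.55)(-0.15) = 0.1725
  C_21 = −[(-0.15)(0.65) − (-0.10)(-0.20)] = 0.1175
  C_22 = (0.80)(0.65) − (-0.10)(-0.15) = 0.5050
  C_23 = −[(0.80)(-0.20) − (-0.15)(-0.15)] = 0.1825
  C_31 = (-0.15)(0.00) − (-0.10)(0.55) = 0.0550
  C_32 = −[(0.80)(0.00) − (-0.10)(-0.45)] = 0.0450
  C_33 = (0.80)(0.55) − (-0.15)(-0.45) = 0.3725
det(I−A) = Σ_j (I−A)_1j·C_1j = (0.80)(0.3575) + (-0.15)(0.2925) + (-0.10)(0.1725) = 0.224875
adj(I−A) = Cᵀ =
  [ 0.3575   0.1175   0.0550]
  [ 0.2925   0.5050   0.0450]
  [ 0.1725   0.1825   0.3725]
(I − A)⁻¹ = adj(I−A) / det(I−A) ≈
  [   1.5898     0.5225     0.2446]
  [   1.3007     2.2457     0.2001]
  [   0.7671     0.8116     1.6565]
x = (I − A)⁻¹ d = adj(I−A)·d / det(I−A), with det(I−A) = 0.224875:
  x_1 = (0.3575·720 + 0.1175·180 + 0.0550·260) / 0.224875 = 292.85 / 0.224875 ≈ 1302.3
  x_2 = (0.2925·720 + 0.5050·180 + 0.0450·260) / 0.224875 = 313.20 / 0.224875 ≈ 1392.8
  x_3 = (0.1725·720 + 0.1825·180 + 0.3725·260) / 0.224875 = 253.90 / 0.224875 ≈ 1129.1

x_1 = 1302.3, x_2 = 1392.8, x_3 = 1129.1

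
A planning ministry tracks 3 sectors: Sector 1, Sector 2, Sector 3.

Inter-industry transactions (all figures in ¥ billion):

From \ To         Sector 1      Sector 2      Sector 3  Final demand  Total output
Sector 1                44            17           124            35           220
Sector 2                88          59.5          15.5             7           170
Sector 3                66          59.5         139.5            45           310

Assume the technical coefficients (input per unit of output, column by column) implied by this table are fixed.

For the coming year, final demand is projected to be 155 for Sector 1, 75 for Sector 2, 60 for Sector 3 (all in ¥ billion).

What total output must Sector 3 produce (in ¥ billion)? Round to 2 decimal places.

x_3 = 908.08

Technical coefficients a_ij = z_ij / X_j:
  a_11 = 44/220 = 0.20, a_21 = 88/220 = 0.40, a_31 = 66/220 = 0.30
  a_12 = 17/170 = 0.10, a_22 = 59.5/170 = 0.35, a_32 = 59.5/170 = 0.35
  a_13 = 124/310 = 0.40, a_23 = 15.5/310 = 0.05, a_33 = 139.5/310 = 0.45
I − A =
  [   0.80    -0.10    -0.40]
  [  -0.40     0.65    -0.05]
  [  -0.30    -0.35     0.55]
Cofactors of I−A, C_ij = (−1)^(i+j)·(minor ij) (rows/columns in the sector order above):
  C_11 = (0.65)(0.55) − (-0.05)(-0.35) = 0.3400
  C_12 = −[(-0.40)(0.55) − (-0.05)(-0.30)] = 0.2350
  C_13 = (-0.40)(-0.35) − (0.65)(-0.30) = 0.3350
  C_21 = −[(-0.10)(0.55) − (-0.40)(-0.35)] = 0.1950
  C_22 = (0.80)(0.55) − (-0.40)(-0.30) = 0.3200
  C_23 = −[(0.80)(-0.35) − (-0.10)(-0.30)] = 0.3100
  C_31 = (-0.10)(-0.05) − (-0.40)(0.65) = 0.2650
  C_32 = −[(0.80)(-0.05) − (-0.40)(-0.40)] = 0.2000
  C_33 = (0.80)(0.65) − (-0.10)(-0.40) = 0.4800
det(I−A) = Σ_j (I−A)_1j·C_1j = (0.80)(0.3400) + (-0.10)(0.2350) + (-0.40)(0.3350) = 0.1145
adj(I−A) = Cᵀ =
  [ 0.3400   0.1950   0.2650]
  [ 0.2350   0.3200   0.2000]
  [ 0.3350   0.3100   0.4800]
(I − A)⁻¹ = adj(I−A) / det(I−A) ≈
  [   2.9694     1.7031     2.3144]
  [   2.0524     2.7948     1.7467]
  [   2.9258     2.7074     4.1921]
x = (I − A)⁻¹ d = adj(I−A)·d / det(I−A), with det(I−A) = 0.1145:
  x_1 = (0.3400·155 + 0.1950·75 + 0.2650·60) / 0.1145 = 83.225 / 0.1145 ≈ 726.86
  x_2 = (0.2350·155 + 0.3200·75 + 0.2000·60) / 0.1145 = 72.425 / 0.1145 ≈ 632.53
  x_3 = (0.3350·155 + 0.3100·75 + 0.4800·60) / 0.1145 = 103.975 / 0.1145 ≈ 908.08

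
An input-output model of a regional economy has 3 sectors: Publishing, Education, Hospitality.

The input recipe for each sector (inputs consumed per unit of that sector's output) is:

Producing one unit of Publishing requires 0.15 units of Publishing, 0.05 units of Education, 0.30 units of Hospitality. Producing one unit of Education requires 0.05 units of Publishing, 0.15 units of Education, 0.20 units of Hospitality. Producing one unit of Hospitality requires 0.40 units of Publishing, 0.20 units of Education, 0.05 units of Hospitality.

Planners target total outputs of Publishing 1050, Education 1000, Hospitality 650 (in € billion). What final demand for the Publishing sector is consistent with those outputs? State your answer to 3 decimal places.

d_P = 582.500

I − A =
  [   0.85    -0.05    -0.40]
  [  -0.05     0.85    -0.20]
  [  -0.30    -0.20     0.95]
d = (I − A) x:
  d_P = (+0.85)·1050 + (-0.05)·1000 + (-0.40)·650 = 582.500
  d_E = (-0.05)·1050 + (+0.85)·1000 + (-0.20)·650 = 667.500
  d_H = (-0.30)·1050 + (-0.20)·1000 + (+0.95)·650 = 102.500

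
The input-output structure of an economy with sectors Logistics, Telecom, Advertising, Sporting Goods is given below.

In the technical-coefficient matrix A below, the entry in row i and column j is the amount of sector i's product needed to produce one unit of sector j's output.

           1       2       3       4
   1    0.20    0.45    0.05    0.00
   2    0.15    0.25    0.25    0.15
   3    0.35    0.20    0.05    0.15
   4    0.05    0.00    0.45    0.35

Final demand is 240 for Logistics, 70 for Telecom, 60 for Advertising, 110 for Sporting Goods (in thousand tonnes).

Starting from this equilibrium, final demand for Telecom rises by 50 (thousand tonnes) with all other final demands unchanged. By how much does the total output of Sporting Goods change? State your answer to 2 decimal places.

I − A =
  [   0.80    -0.45    -0.05     0.00]
  [  -0.15     0.75    -0.25    -0.15]
  [  -0.35    -0.20     0.95    -0.15]
  [  -0.05     0.00    -0.45     0.65]
Compute the cofactors C_ij = (−1)^(i+j)·(3×3 minor ij) of I−A; the adjugate is their transpose:
adj(I−A) = Cᵀ =
  [ 0.366500   0.254000   0.127875   0.088125]
  [ 0.172000   0.428250   0.189250   0.142500]
  [ 0.197250   0.209750   0.342750   0.127500]
  [ 0.164750   0.164750   0.247125   0.411875]
det(I−A) = Σ_j (I−A)_1j·C_1j = (0.80)(0.366500) + (-0.45)(0.172000) + (-0.05)(0.197250) + (0.00)(0.164750) = 0.2059375
(I − A)⁻¹ = adj(I−A) / det(I−A) ≈
  [   1.7797     1.2334     0.6209     0.4279]
  [   0.8352     2.0795     0.9190     0.6920]
  [   0.9578     1.0185     1.6643     0.6191]
  [   0.8000     0.8000     1.2000     2.0000]
Δx = (I − A)⁻¹ Δd with Δd having +50 in the Telecom component and 0 elsewhere.
So Δx_4 = L_42 · (+50), where L_42 = adj(I−A)_42 / det(I−A) = 0.164750 / 0.2059375.
Δx_4 = 0.164750 × (+50) / 0.2059375 = 8.2375 / 0.2059375 = 40.00.

Δx_4 = 40.00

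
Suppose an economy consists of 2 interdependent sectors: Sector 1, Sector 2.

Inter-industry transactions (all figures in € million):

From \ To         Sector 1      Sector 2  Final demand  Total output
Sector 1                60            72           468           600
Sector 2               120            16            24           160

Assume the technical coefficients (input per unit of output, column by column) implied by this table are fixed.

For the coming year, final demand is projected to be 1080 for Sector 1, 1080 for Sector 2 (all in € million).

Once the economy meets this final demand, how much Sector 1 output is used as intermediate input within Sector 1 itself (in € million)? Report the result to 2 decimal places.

z_11 = 202.50

Technical coefficients a_ij = z_ij / X_j:
  a_11 = 60/600 = 0.10, a_21 = 120/600 = 0.20
  a_12 = 72/160 = 0.45, a_22 = 16/160 = 0.10
I − A =
  [   0.90    -0.45]
  [  -0.20     0.90]
det(I−A) = (0.90)(0.90) − (-0.45)(-0.20) = 0.7200
adj(I−A) = [[0.90, 0.45], [0.20, 0.90]]
(I − A)⁻¹ = adj(I−A) / det(I−A) ≈
  [   1.2500     0.6250]
  [   0.2778     1.2500]
First solve x = (I − A)⁻¹ d = adj(I−A)·d / det(I−A); in particular x_1 = (0.90·1080 + 0.45·1080) / 0.7200 = 1458.00 / 0.7200 = 2025.0000.
Intermediate flow from 1 to 1: z_11 = a_11 · x_1 = 0.10 × 1458.00 / 0.7200 = 145.80 / 0.7200 = 202.50.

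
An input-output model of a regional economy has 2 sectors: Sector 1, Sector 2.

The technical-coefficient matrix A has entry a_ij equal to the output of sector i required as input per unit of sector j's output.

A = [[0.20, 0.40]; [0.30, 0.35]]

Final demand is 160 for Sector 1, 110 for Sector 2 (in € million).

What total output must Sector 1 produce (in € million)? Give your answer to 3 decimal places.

x_1 = 370.000

I − A =
  [   0.80    -0.40]
  [  -0.30     0.65]
det(I−A) = (0.80)(0.65) − (-0.40)(-0.30) = 0.4000
adj(I−A) = [[0.65, 0.40], [0.30, 0.80]]
(I − A)⁻¹ = adj(I−A) / det(I−A) ≈
  [   1.6250     1.0000]
  [   0.7500     2.0000]
x = (I − A)⁻¹ d = adj(I−A)·d / det(I−A), with det(I−A) = 0.4000:
  x_1 = (0.65·160 + 0.40·110) / 0.4000 = 148.00 / 0.4000 = 370.000
  x_2 = (0.30·160 + 0.80·110) / 0.4000 = 136.00 / 0.4000 = 340.000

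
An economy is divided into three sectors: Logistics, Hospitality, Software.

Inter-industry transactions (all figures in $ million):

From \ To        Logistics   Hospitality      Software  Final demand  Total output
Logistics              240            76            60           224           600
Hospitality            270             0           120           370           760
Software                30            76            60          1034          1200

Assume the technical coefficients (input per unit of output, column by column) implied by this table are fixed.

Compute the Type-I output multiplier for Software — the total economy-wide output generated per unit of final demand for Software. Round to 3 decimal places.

Technical coefficients a_ij = z_ij / X_j:
  a_LL = 240/600 = 0.40, a_HL = 270/600 = 0.45, a_SL = 30/600 = 0.05
  a_LH = 76/760 = 0.10, a_HH = 0/760 = 0.00, a_SH = 76/760 = 0.10
  a_LS = 60/1200 = 0.05, a_HS = 120/1200 = 0.10, a_SS = 60/1200 = 0.05
I − A =
  [   0.60    -0.10    -0.05]
  [  -0.45     1.00    -0.10]
  [  -0.05    -0.10     0.95]
Cofactors of I−A, C_ij = (−1)^(i+j)·(minor ij) (rows/columns in the sector order above):
  C_11 = (1.00)(0.95) − (-0.10)(-0.10) = 0.9400
  C_12 = −[(-0.45)(0.95) − (-0.10)(-0.05)] = 0.4325
  C_13 = (-0.45)(-0.10) − (1.00)(-0.05) = 0.0950
  C_21 = −[(-0.10)(0.95) − (-0.05)(-0.10)] = 0.1000
  C_22 = (0.60)(0.95) − (-0.05)(-0.05) = 0.5675
  C_23 = −[(0.60)(-0.10) − (-0.10)(-0.05)] = 0.0650
  C_31 = (-0.10)(-0.10) − (-0.05)(1.00) = 0.0600
  C_32 = −[(0.60)(-0.10) − (-0.05)(-0.45)] = 0.0825
  C_33 = (0.60)(1.00) − (-0.10)(-0.45) = 0.5550
det(I−A) = Σ_j (I−A)_1j·C_1j = (0.60)(0.9400) + (-0.10)(0.4325) + (-0.05)(0.0950) = 0.5160
adj(I−A) = Cᵀ =
  [ 0.9400   0.1000   0.0600]
  [ 0.4325   0.5675   0.0825]
  [ 0.0950   0.0650   0.5550]
(I − A)⁻¹ = adj(I−A) / det(I−A) ≈
  [   1.8217     0.1938     0.1163]
  [   0.8382     1.0998     0.1599]
  [   0.1841     0.1260     1.0756]
The output multiplier for sector j is the column-j sum of the Leontief inverse (I − A)⁻¹ = adj(I−A) / det(I−A).
Column S of adj(I−A): (0.0600, 0.0825, 0.5550); det(I−A) = 0.5160.
m_S = (0.0600 + 0.0825 + 0.5550) / 0.5160 = 0.6975 / 0.5160 ≈ 1.352.

m_S = 1.352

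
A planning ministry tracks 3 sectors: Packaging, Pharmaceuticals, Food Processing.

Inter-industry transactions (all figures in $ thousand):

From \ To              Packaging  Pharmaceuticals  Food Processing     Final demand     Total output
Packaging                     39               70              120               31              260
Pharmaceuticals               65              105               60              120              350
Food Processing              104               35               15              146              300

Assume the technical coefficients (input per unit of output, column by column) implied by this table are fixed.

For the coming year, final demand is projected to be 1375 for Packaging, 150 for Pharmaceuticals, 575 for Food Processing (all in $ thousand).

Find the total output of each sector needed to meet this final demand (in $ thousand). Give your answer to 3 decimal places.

x_1 = 3047.209, x_2 = 1899.207, x_3 = 2088.215

Technical coefficients a_ij = z_ij / X_j:
  a_11 = 39/260 = 0.15, a_21 = 65/260 = 0.25, a_31 = 104/260 = 0.40
  a_12 = 70/350 = 0.20, a_22 = 105/350 = 0.30, a_32 = 35/350 = 0.10
  a_13 = 120/300 = 0.40, a_23 = 60/300 = 0.20, a_33 = 15/300 = 0.05
I − A =
  [   0.85    -0.20    -0.40]
  [  -0.25     0.70    -0.20]
  [  -0.40    -0.10     0.95]
Cofactors of I−A, C_ij = (−1)^(i+j)·(minor ij) (rows/columns in the sector order above):
  C_11 = (0.70)(0.95) − (-0.20)(-0.10) = 0.6450
  C_12 = −[(-0.25)(0.95) − (-0.20)(-0.40)] = 0.3175
  C_13 = (-0.25)(-0.10) − (0.70)(-0.40) = 0.3050
  C_21 = −[(-0.20)(0.95) − (-0.40)(-0.10)] = 0.2300
  C_22 = (0.85)(0.95) − (-0.40)(-0.40) = 0.6475
  C_23 = −[(0.85)(-0.10) − (-0.20)(-0.40)] = 0.1650
  C_31 = (-0.20)(-0.20) − (-0.40)(0.70) = 0.3200
  C_32 = −[(0.85)(-0.20) − (-0.40)(-0.25)] = 0.2700
  C_33 = (0.85)(0.70) − (-0.20)(-0.25) = 0.5450
det(I−A) = Σ_j (I−A)_1j·C_1j = (0.85)(0.6450) + (-0.20)(0.3175) + (-0.40)(0.3050) = 0.36275
adj(I−A) = Cᵀ =
  [ 0.6450   0.2300   0.3200]
  [ 0.3175   0.6475   0.2700]
  [ 0.3050   0.1650   0.5450]
(I − A)⁻¹ = adj(I−A) / det(I−A) ≈
  [   1.7781     0.6340     0.8822]
  [   0.8753     1.7850     0.7443]
  [   0.8408     0.4549     1.5024]
x = (I − A)⁻¹ d = adj(I−A)·d / det(I−A), with det(I−A) = 0.36275:
  x_1 = (0.6450·1375 + 0.2300·150 + 0.3200·575) / 0.36275 = 1105.375 / 0.36275 ≈ 3047.209
  x_2 = (0.3175·1375 + 0.6475·150 + 0.2700·575) / 0.36275 = 688.9375 / 0.36275 ≈ 1899.207
  x_3 = (0.3050·1375 + 0.1650·150 + 0.5450·575) / 0.36275 = 757.50 / 0.36275 ≈ 2088.215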